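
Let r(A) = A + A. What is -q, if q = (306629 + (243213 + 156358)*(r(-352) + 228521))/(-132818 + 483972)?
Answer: -45514686568/175577 ≈ -2.5923e+5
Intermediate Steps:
r(A) = 2*A
q = 45514686568/175577 (q = (306629 + (243213 + 156358)*(2*(-352) + 228521))/(-132818 + 483972) = (306629 + 399571*(-704 + 228521))/351154 = (306629 + 399571*227817)*(1/351154) = (306629 + 91029066507)*(1/351154) = 91029373136*(1/351154) = 45514686568/175577 ≈ 2.5923e+5)
-q = -1*45514686568/175577 = -45514686568/175577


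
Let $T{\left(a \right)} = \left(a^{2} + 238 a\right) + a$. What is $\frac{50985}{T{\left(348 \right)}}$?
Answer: $\frac{16995}{68092} \approx 0.24959$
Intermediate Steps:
$T{\left(a \right)} = a^{2} + 239 a$
$\frac{50985}{T{\left(348 \right)}} = \frac{50985}{348 \left(239 + 348\right)} = \frac{50985}{348 \cdot 587} = \frac{50985}{204276} = 50985 \cdot \frac{1}{204276} = \frac{16995}{68092}$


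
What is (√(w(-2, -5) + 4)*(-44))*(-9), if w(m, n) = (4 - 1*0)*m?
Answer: 792*I ≈ 792.0*I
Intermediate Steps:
w(m, n) = 4*m (w(m, n) = (4 + 0)*m = 4*m)
(√(w(-2, -5) + 4)*(-44))*(-9) = (√(4*(-2) + 4)*(-44))*(-9) = (√(-8 + 4)*(-44))*(-9) = (√(-4)*(-44))*(-9) = ((2*I)*(-44))*(-9) = -88*I*(-9) = 792*I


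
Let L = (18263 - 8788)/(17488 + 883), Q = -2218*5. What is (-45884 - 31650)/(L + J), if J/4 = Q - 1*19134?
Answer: 1424377114/2220970941 ≈ 0.64133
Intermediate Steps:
Q = -11090
J = -120896 (J = 4*(-11090 - 1*19134) = 4*(-11090 - 19134) = 4*(-30224) = -120896)
L = 9475/18371 ≈ 0.51576
(-45884 - 31650)/(L + J) = (-45884 - 31650)/(9475/18371 - 120896) = -77534/(-2220970941/18371) = -77534*(-18371/2220970941) = 1424377114/2220970941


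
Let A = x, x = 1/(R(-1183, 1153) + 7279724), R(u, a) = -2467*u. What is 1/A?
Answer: 10198185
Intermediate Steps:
x = 1/10198185 (x = 1/(-2467*(-1183) + 7279724) = 1/(2918461 + 7279724) = 1/10198185 ≈ 9.8057e-8)
A = 1/10198185 ≈ 9.8057e-8
1/A = 1/(1/10198185) = 10198185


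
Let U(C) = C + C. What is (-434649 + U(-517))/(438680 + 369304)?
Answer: -435683/807984 ≈ -0.53922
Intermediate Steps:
U(C) = 2*C
(-434649 + U(-517))/(438680 + 369304) = (-434649 + 2*(-517))/(438680 + 369304) = (-434649 - 1034)/807984 = -435683*1/807984 = -435683/807984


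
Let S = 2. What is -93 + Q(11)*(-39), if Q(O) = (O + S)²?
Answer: -6684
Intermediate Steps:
Q(O) = (2 + O)² (Q(O) = (O + 2)² = (2 + O)²)
-93 + Q(11)*(-39) = -93 + (2 + 11)²*(-39) = -93 + 13²*(-39) = -93 + 169*(-39) = -93 - 6591 = -6684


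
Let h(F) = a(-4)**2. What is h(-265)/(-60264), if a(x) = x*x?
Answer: -32/7533 ≈ -0.0042480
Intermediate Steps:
a(x) = x**2
h(F) = 256 (h(F) = ((-4)**2)**2 = 16**2 = 256)
h(-265)/(-60264) = 256/(-60264) = 256*(-1/60264) = -32/7533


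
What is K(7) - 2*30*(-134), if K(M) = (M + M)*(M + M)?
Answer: 8236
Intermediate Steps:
K(M) = 4*M² (K(M) = (2*M)*(2*M) = 4*M²)
K(7) - 2*30*(-134) = 4*7² - 2*30*(-134) = 4*49 - 60*(-134) = 196 + 8040 = 8236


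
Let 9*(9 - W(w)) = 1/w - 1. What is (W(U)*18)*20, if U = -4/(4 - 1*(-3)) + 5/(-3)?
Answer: 155000/47 ≈ 3297.9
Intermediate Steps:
U = -47/21 (U = -4/(4 + 3) + 5*(-1/3) = -4/7 - 5/3 = -47/21 ≈ -2.2381)
W(w) = 82/9 - 1/(9*w) (W(w) = 9 - (1/w - 1)/9 = 9 - (-1 + 1/w)/9 = 9 + (1/9 - 1/(9*w)) = 82/9 - 1/(9*w))
(W(U)*18)*20 = (((-1 + 82*(-47/21))/(9*(-47/21)))*18)*20 = (((1/9)*(-21/47)*(-1 - 3854/21))*18)*20 = (((1/9)*(-21/47)*(-3875/21))*18)*20 = ((3875/423)*18)*20 = (7750/47)*20 = 155000/47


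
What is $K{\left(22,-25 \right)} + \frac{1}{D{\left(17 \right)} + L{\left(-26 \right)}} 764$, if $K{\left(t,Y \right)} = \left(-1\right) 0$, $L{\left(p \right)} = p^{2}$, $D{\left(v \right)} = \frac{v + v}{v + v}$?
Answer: $\frac{764}{677} \approx 1.1285$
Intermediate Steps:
$D{\left(v \right)} = 1$ ($D{\left(v \right)} = \frac{2 v}{2 v} = 2 v \frac{1}{2 v} = 1$)
$K{\left(t,Y \right)} = 0$
$K{\left(22,-25 \right)} + \frac{1}{D{\left(17 \right)} + L{\left(-26 \right)}} 764 = 0 + \frac{1}{1 + \left(-26\right)^{2}} \cdot 764 = 0 + \frac{1}{1 + 676} \cdot 764 = 0 + \frac{1}{677} \cdot 764 = 0 + \frac{764}{677} = \frac{764}{677}$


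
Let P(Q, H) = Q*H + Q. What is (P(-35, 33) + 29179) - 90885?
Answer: -62896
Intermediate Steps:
P(Q, H) = Q + H*Q (P(Q, H) = H*Q + Q = Q + H*Q)
(P(-35, 33) + 29179) - 90885 = (-35*(1 + 33) + 29179) - 90885 = (-35*34 + 29179) - 90885 = (-1190 + 29179) - 90885 = 27989 - 90885 = -62896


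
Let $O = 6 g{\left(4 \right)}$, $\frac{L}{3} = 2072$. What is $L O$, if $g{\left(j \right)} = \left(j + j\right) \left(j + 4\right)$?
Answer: $2386944$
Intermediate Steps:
$L = 6216$ ($L = 3 \cdot 2072 = 6216$)
$g{\left(j \right)} = 2 j \left(4 + j\right)$
$O = 384$ ($O = 6 \cdot 2 \cdot 4 \left(4 + 4\right) = 6 \cdot 2 \cdot 4 \cdot 8 = 6 \cdot 64 = 384$)
$L O = 6216 \cdot 384 = 2386944$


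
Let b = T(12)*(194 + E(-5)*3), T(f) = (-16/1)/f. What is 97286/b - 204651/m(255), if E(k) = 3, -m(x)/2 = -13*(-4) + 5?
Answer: 791100/551 ≈ 1435.8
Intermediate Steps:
m(x) = -114 (m(x) = -2*(-13*(-4) + 5) = -2*(52 + 5) = -2*57 = -114)
T(f) = -16/f (T(f) = (-16*1)/f = -16/f)
b = -812/3 (b = (-16/12)*(194 + 3*3) = (-16*1/12)*(194 + 9) = -4/3*203 = -812/3 ≈ -270.67)
97286/b - 204651/m(255) = 97286/(-812/3) - 204651/(-114) = 97286*(-3/812) - 204651*(-1/114) = -20847/58 + 68217/38 = 791100/551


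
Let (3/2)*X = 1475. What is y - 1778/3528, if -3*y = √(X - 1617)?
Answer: -127/252 - I*√5703/9 ≈ -0.50397 - 8.3909*I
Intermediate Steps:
X = 2950/3 (X = (⅔)*1475 = 2950/3 ≈ 983.33)
y = -I*√5703/9 (y = -√(2950/3 - 1617)/3 = -I*√5703/9 ≈ -8.3909*I)
y - 1778/3528 = -I*√5703/9 - 1778/3528 = -I*√5703/9 - 1778*1/3528 = -I*√5703/9 - 127/252 = -127/252 - I*√5703/9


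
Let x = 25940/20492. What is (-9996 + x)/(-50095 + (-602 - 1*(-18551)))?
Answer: 51203023/164683958 ≈ 0.31092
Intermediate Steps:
x = 6485/5123 (x = 25940*(1/20492) = 6485/5123 ≈ 1.2659)
(-9996 + x)/(-50095 + (-602 - 1*(-18551))) = (-9996 + 6485/5123)/(-50095 + (-602 - 1*(-18551))) = -51203023/(5123*(-50095 + (-602 + 18551))) = -51203023/(5123*(-50095 + 17949)) = -51203023/5123/(-32146) = -51203023/5123*(-1/32146) = 51203023/164683958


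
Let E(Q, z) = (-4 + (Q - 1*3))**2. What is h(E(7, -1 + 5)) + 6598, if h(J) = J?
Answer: 6598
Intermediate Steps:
E(Q, z) = (-7 + Q)**2 (E(Q, z) = (-4 + (Q - 3))**2 = (-4 + (-3 + Q))**2 = (-7 + Q)**2)
h(E(7, -1 + 5)) + 6598 = (-7 + 7)**2 + 6598 = 0**2 + 6598 = 0 + 6598 = 6598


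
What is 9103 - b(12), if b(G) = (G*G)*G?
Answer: 7375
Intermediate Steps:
b(G) = G**3 (b(G) = G**2*G = G**3)
9103 - b(12) = 9103 - 1*12**3 = 9103 - 1*1728 = 9103 - 1728 = 7375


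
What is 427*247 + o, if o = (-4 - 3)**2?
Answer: 105518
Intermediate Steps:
o = 49 (o = (-7)**2 = 49)
427*247 + o = 427*247 + 49 = 105469 + 49 = 105518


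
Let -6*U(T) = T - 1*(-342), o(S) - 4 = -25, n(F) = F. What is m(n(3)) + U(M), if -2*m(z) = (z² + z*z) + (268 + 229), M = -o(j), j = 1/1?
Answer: -318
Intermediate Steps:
j = 1
o(S) = -21 (o(S) = 4 - 25 = -21)
M = 21 (M = -1*(-21) = 21)
U(T) = -57 - T/6 (U(T) = -(T - 1*(-342))/6 = -(T + 342)/6 = -(342 + T)/6 = -57 - T/6)
m(z) = -497/2 - z² (m(z) = -((z² + z*z) + (268 + 229))/2 = -((z² + z²) + 497)/2 = -(2*z² + 497)/2 = -(497 + 2*z²)/2 = -497/2 - z²)
m(n(3)) + U(M) = (-497/2 - 1*3²) + (-57 - ⅙*21) = (-497/2 - 1*9) + (-57 - 7/2) = (-497/2 - 9) - 121/2 = -515/2 - 121/2 = -318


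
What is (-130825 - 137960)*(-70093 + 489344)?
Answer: -112688380035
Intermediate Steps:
(-130825 - 137960)*(-70093 + 489344) = -268785*419251 = -112688380035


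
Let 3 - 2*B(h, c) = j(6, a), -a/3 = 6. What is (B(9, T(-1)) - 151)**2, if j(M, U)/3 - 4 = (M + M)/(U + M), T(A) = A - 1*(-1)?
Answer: 23716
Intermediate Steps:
a = -18 (a = -3*6 = -18)
T(A) = 1 + A (T(A) = A + 1 = 1 + A)
j(M, U) = 12 + 6*M/(M + U) (j(M, U) = 12 + 3*((M + M)/(U + M)) = 12 + 3*((2*M)/(M + U)) = 12 + 3*(2*M/(M + U)) = 12 + 6*M/(M + U))
B(h, c) = -3 (B(h, c) = 3/2 - 3*(2*(-18) + 3*6)/(6 - 18) = 3/2 - 3*(-36 + 18)/(-12) = 3/2 - 3*(-1)*(-18)/12 = 3/2 - 1/2*9 = 3/2 - 9/2 = -3)
(B(9, T(-1)) - 151)**2 = (-3 - 151)**2 = (-154)**2 = 23716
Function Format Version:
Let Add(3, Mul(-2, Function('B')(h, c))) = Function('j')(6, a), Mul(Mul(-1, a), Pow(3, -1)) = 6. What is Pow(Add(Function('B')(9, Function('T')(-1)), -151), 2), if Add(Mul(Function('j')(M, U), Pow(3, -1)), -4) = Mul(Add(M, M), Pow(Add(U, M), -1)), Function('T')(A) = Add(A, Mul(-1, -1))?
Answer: 23716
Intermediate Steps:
a = -18 (a = Mul(-3, 6) = -18)
Function('T')(A) = Add(1, A) (Function('T')(A) = Add(A, 1) = Add(1, A))
Function('j')(M, U) = Add(12, Mul(6, M, Pow(Add(M, U), -1))) (Function('j')(M, U) = Add(12, Mul(3, Mul(Add(M, M), Pow(Add(U, M), -1)))) = Add(12, Mul(3, Mul(Mul(2, M), Pow(Add(M, U), -1)))) = Add(12, Mul(3, Mul(2, M, Pow(Add(M, U), -1)))) = Add(12, Mul(6, M, Pow(Add(M, U), -1))))
Function('B')(h, c) = -3 (Function('B')(h, c) = Add(Rational(3, 2), Mul(Rational(-1, 2), Mul(6, Pow(Add(6, -18), -1), Add(Mul(2, -18), Mul(3, 6))))) = Add(Rational(3, 2), Mul(Rational(-1, 2), Mul(6, Pow(-12, -1), Add(-36, 18)))) = Add(Rational(3, 2), Mul(Rational(-1, 2), Mul(6, Rational(-1, 12), -18))) = Add(Rational(3, 2), Mul(Rational(-1, 2), 9)) = Add(Rational(3, 2), Rational(-9, 2)) = -3)
Pow(Add(Function('B')(9, Function('T')(-1)), -151), 2) = Pow(Add(-3, -151), 2) = Pow(-154, 2) = 23716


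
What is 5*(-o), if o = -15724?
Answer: 78620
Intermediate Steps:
5*(-o) = 5*(-1*(-15724)) = 5*15724 = 78620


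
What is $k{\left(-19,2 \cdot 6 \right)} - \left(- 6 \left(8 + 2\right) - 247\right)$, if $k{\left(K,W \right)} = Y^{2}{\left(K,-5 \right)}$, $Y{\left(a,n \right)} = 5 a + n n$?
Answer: $5207$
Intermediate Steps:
$Y{\left(a,n \right)} = n^{2} + 5 a$ ($Y{\left(a,n \right)} = 5 a + n^{2} = n^{2} + 5 a$)
$k{\left(K,W \right)} = \left(25 + 5 K\right)^{2}$ ($k{\left(K,W \right)} = \left(\left(-5\right)^{2} + 5 K\right)^{2} = \left(25 + 5 K\right)^{2}$)
$k{\left(-19,2 \cdot 6 \right)} - \left(- 6 \left(8 + 2\right) - 247\right) = 25 \left(5 - 19\right)^{2} - \left(- 6 \left(8 + 2\right) - 247\right) = 25 \left(-14\right)^{2} - \left(\left(-6\right) 10 - 247\right) = 25 \cdot 196 - \left(-60 - 247\right) = 4900 - -307 = 4900 + 307 = 5207$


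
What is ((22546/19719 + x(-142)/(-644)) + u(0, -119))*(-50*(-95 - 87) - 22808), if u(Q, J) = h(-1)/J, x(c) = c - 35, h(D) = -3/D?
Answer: -6401159945/335223 ≈ -19095.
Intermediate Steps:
x(c) = -35 + c
u(Q, J) = 3/J (u(Q, J) = (-3/(-1))/J = (-3*(-1))/J = 3/J)
((22546/19719 + x(-142)/(-644)) + u(0, -119))*(-50*(-95 - 87) - 22808) = ((22546/19719 + (-35 - 142)/(-644)) + 3/(-119))*(-50*(-95 - 87) - 22808) = ((22546*(1/19719) - 177*(-1/644)) + 3*(-1/119))*(-50*(-182) - 22808) = ((22546/19719 + 177/644) - 3/119)*(9100 - 22808) = (2572841/1814148 - 3/119)*(-13708) = (42960805/30840516)*(-13708) = -6401159945/335223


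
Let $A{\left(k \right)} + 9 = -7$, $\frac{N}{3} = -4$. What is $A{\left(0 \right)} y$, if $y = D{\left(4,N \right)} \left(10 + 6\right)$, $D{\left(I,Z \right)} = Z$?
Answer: $3072$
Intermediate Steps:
$N = -12$ ($N = 3 \left(-4\right) = -12$)
$A{\left(k \right)} = -16$ ($A{\left(k \right)} = -9 - 7 = -16$)
$y = -192$ ($y = - 12 \left(10 + 6\right) = \left(-12\right) 16 = -192$)
$A{\left(0 \right)} y = \left(-16\right) \left(-192\right) = 3072$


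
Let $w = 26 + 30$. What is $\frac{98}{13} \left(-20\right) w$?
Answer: $- \frac{109760}{13} \approx -8443.1$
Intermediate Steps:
$w = 56$
$\frac{98}{13} \left(-20\right) w = \frac{98}{13} \left(-20\right) 56 = \left(- \frac{1960}{13}\right) 56 = - \frac{109760}{13}$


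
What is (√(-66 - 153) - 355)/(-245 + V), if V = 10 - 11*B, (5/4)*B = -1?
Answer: 1775/1131 - 5*I*√219/1131 ≈ 1.5694 - 0.065423*I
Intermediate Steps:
B = -⅘ (B = (⅘)*(-1) = -⅘ ≈ -0.80000)
V = 94/5 (V = 10 - 11*(-⅘) = 10 + 44/5 = 94/5 ≈ 18.800)
(√(-66 - 153) - 355)/(-245 + V) = (√(-66 - 153) - 355)/(-245 + 94/5) = (√(-219) - 355)/(-1131/5) = (I*√219 - 355)*(-5/1131) = (-355 + I*√219)*(-5/1131) = 1775/1131 - 5*I*√219/1131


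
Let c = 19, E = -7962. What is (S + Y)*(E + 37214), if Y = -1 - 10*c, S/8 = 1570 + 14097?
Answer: 3660741540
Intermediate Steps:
S = 125336 (S = 8*(1570 + 14097) = 8*15667 = 125336)
Y = -191 (Y = -1 - 10*19 = -1 - 190 = -191)
(S + Y)*(E + 37214) = (125336 - 191)*(-7962 + 37214) = 125145*29252 = 3660741540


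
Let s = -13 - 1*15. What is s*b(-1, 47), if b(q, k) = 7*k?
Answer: -9212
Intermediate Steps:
s = -28 (s = -13 - 15 = -28)
s*b(-1, 47) = -196*47 = -28*329 = -9212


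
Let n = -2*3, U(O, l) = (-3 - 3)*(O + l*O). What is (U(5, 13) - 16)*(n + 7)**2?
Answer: -436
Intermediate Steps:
U(O, l) = -6*O - 6*O*l (U(O, l) = -6*(O + O*l) = -6*O - 6*O*l)
n = -6
(U(5, 13) - 16)*(n + 7)**2 = (-6*5*(1 + 13) - 16)*(-6 + 7)**2 = (-6*5*14 - 16)*1**2 = (-420 - 16)*1 = -436*1 = -436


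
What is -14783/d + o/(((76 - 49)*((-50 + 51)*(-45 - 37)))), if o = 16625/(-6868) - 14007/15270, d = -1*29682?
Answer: 1875208312807/3753767967480 ≈ 0.49955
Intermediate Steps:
d = -29682
o = -58343971/17479060 (o = 16625*(-1/6868) - 14007*1/15270 = -16625/6868 - 4669/5090 = -58343971/17479060 ≈ -3.3379)
-14783/d + o/(((76 - 49)*((-50 + 51)*(-45 - 37)))) = -14783/(-29682) - 58343971*1/((-50 + 51)*(-45 - 37)*(76 - 49))/17479060 = -14783*(-1/29682) - 58343971/(17479060*(27*(1*(-82)))) = 14783/29682 - 58343971/(17479060*(27*(-82))) = 14783/29682 - 58343971/17479060/(-2214) = 14783/29682 - 58343971/17479060*(-1/2214) = 14783/29682 + 58343971/38698638840 = 1875208312807/3753767967480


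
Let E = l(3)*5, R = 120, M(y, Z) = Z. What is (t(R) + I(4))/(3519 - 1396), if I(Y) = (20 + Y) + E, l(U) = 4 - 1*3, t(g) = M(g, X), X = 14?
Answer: 43/2123 ≈ 0.020254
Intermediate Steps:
t(g) = 14
l(U) = 1 (l(U) = 4 - 3 = 1)
E = 5 (E = 1*5 = 5)
I(Y) = 25 + Y (I(Y) = (20 + Y) + 5 = 25 + Y)
(t(R) + I(4))/(3519 - 1396) = (14 + (25 + 4))/(3519 - 1396) = (14 + 29)/2123 = 43*(1/2123) = 43/2123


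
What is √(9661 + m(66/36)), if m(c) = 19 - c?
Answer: √348414/6 ≈ 98.378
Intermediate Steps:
√(9661 + m(66/36)) = √(9661 + (19 - 66/36)) = √(9661 + (19 - 1*11/6)) = √(9661 + (19 - 11/6)) = √(9661 + 103/6) = √(58069/6) = √348414/6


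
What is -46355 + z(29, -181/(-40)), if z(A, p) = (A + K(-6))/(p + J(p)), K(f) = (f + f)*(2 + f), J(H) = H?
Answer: -8388715/181 ≈ -46347.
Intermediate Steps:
K(f) = 2*f*(2 + f) (K(f) = (2*f)*(2 + f) = 2*f*(2 + f))
z(A, p) = (48 + A)/(2*p) (z(A, p) = (A + 2*(-6)*(2 - 6))/(p + p) = (A + 2*(-6)*(-4))/((2*p)) = (A + 48)*(1/(2*p)) = (48 + A)*(1/(2*p)) = (48 + A)/(2*p))
-46355 + z(29, -181/(-40)) = -46355 + (48 + 29)/(2*((-181/(-40)))) = -46355 + (½)*77/(-181*(-1/40)) = -46355 + (½)*77/(181/40) = -46355 + (½)*(40/181)*77 = -46355 + 1540/181 = -8388715/181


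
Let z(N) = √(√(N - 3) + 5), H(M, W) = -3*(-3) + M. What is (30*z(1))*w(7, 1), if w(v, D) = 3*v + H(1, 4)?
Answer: 930*√(5 + I*√2) ≈ 2099.8 + 291.25*I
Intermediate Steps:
H(M, W) = 9 + M
z(N) = √(5 + √(-3 + N)) (z(N) = √(√(-3 + N) + 5) = √(5 + √(-3 + N)))
w(v, D) = 10 + 3*v (w(v, D) = 3*v + (9 + 1) = 3*v + 10 = 10 + 3*v)
(30*z(1))*w(7, 1) = (30*√(5 + √(-3 + 1)))*(10 + 3*7) = (30*√(5 + √(-2)))*(10 + 21) = (30*√(5 + I*√2))*31 = 930*√(5 + I*√2)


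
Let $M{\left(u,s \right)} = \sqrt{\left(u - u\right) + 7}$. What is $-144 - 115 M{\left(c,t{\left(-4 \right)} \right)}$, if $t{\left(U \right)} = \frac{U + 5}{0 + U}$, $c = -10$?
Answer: $-144 - 115 \sqrt{7} \approx -448.26$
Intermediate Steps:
$t{\left(U \right)} = \frac{5 + U}{U}$
$M{\left(u,s \right)} = \sqrt{7}$ ($M{\left(u,s \right)} = \sqrt{0 + 7} = \sqrt{7}$)
$-144 - 115 M{\left(c,t{\left(-4 \right)} \right)} = -144 - 115 \sqrt{7}$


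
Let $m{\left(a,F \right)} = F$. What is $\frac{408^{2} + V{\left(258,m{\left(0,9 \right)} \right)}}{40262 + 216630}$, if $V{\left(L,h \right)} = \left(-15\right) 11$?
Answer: $\frac{166299}{256892} \approx 0.64735$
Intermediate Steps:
$V{\left(L,h \right)} = -165$
$\frac{408^{2} + V{\left(258,m{\left(0,9 \right)} \right)}}{40262 + 216630} = \frac{408^{2} - 165}{40262 + 216630} = \frac{166464 - 165}{256892} = 166299 \cdot \frac{1}{256892} = \frac{166299}{256892}$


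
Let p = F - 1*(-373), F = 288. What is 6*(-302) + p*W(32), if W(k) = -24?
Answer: -17676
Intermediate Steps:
p = 661 (p = 288 - 1*(-373) = 288 + 373 = 661)
6*(-302) + p*W(32) = 6*(-302) + 661*(-24) = -1812 - 15864 = -17676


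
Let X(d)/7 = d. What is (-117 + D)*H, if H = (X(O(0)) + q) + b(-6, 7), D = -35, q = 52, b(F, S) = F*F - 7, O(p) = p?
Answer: -12312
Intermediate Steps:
X(d) = 7*d
b(F, S) = -7 + F² (b(F, S) = F² - 7 = -7 + F²)
H = 81 (H = (7*0 + 52) + (-7 + (-6)²) = (0 + 52) + (-7 + 36) = 52 + 29 = 81)
(-117 + D)*H = (-117 - 35)*81 = -152*81 = -12312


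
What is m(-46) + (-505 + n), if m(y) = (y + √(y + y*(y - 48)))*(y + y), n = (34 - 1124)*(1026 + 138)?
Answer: -1265033 - 92*√4278 ≈ -1.2711e+6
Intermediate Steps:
n = -1268760 (n = -1090*1164 = -1268760)
m(y) = 2*y*(y + √(y + y*(-48 + y))) (m(y) = (y + √(y + y*(-48 + y)))*(2*y) = 2*y*(y + √(y + y*(-48 + y))))
m(-46) + (-505 + n) = 2*(-46)*(-46 + √(-46*(-47 - 46))) + (-505 - 1268760) = 2*(-46)*(-46 + √(-46*(-93))) - 1269265 = 2*(-46)*(-46 + √4278) - 1269265 = (4232 - 92*√4278) - 1269265 = -1265033 - 92*√4278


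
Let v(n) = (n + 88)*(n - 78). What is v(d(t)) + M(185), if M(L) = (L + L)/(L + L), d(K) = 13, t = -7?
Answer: -6564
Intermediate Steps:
M(L) = 1 (M(L) = (2*L)/((2*L)) = (2*L)*(1/(2*L)) = 1)
v(n) = (-78 + n)*(88 + n) (v(n) = (88 + n)*(-78 + n) = (-78 + n)*(88 + n))
v(d(t)) + M(185) = (-6864 + 13**2 + 10*13) + 1 = (-6864 + 169 + 130) + 1 = -6565 + 1 = -6564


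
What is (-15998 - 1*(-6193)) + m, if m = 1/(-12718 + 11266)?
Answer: -14236861/1452 ≈ -9805.0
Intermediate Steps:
m = -1/1452 (m = 1/(-1452) = -1/1452 ≈ -0.00068871)
(-15998 - 1*(-6193)) + m = (-15998 - 1*(-6193)) - 1/1452 = (-15998 + 6193) - 1/1452 = -9805 - 1/1452 = -14236861/1452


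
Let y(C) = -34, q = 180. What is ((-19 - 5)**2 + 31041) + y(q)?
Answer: 31583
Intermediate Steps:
((-19 - 5)**2 + 31041) + y(q) = ((-19 - 5)**2 + 31041) - 34 = ((-24)**2 + 31041) - 34 = (576 + 31041) - 34 = 31617 - 34 = 31583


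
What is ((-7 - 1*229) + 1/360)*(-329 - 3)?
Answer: 7051597/90 ≈ 78351.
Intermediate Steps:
((-7 - 1*229) + 1/360)*(-329 - 3) = ((-7 - 229) + 1/360)*(-332) = (-236 + 1/360)*(-332) = -84959/360*(-332) = 7051597/90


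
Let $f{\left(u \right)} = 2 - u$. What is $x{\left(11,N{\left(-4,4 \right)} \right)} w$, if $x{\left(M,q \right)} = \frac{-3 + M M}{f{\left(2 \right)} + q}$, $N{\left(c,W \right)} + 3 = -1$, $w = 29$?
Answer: $- \frac{1711}{2} \approx -855.5$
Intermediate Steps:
$N{\left(c,W \right)} = -4$ ($N{\left(c,W \right)} = -3 - 1 = -4$)
$x{\left(M,q \right)} = \frac{-3 + M^{2}}{q}$ ($x{\left(M,q \right)} = \frac{-3 + M M}{\left(2 - 2\right) + q} = \frac{-3 + M^{2}}{\left(2 - 2\right) + q} = \frac{-3 + M^{2}}{0 + q} = \frac{-3 + M^{2}}{q}$)
$x{\left(11,N{\left(-4,4 \right)} \right)} w = \frac{-3 + 11^{2}}{-4} \cdot 29 = - \frac{-3 + 121}{4} \cdot 29 = \left(- \frac{1}{4}\right) 118 \cdot 29 = \left(- \frac{59}{2}\right) 29 = - \frac{1711}{2}$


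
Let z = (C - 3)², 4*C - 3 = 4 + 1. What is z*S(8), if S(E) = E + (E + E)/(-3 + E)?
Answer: 56/5 ≈ 11.200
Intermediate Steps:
C = 2 (C = ¾ + (4 + 1)/4 = ¾ + (¼)*5 = ¾ + 5/4 = 2)
S(E) = E + 2*E/(-3 + E) (S(E) = E + (2*E)/(-3 + E) = E + 2*E/(-3 + E))
z = 1 (z = (2 - 3)² = (-1)² = 1)
z*S(8) = 1*(8*(-1 + 8)/(-3 + 8)) = 1*(8*7/5) = 1*(8*(⅕)*7) = 1*(56/5) = 56/5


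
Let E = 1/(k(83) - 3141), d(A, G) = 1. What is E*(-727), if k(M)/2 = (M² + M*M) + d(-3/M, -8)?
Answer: -727/24417 ≈ -0.029774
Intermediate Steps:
k(M) = 2 + 4*M² (k(M) = 2*((M² + M*M) + 1) = 2*((M² + M²) + 1) = 2*(2*M² + 1) = 2*(1 + 2*M²) = 2 + 4*M²)
E = 1/24417 (E = 1/((2 + 4*83²) - 3141) = 1/((2 + 4*6889) - 3141) = 1/((2 + 27556) - 3141) = 1/(27558 - 3141) = 1/24417 ≈ 4.0955e-5)
E*(-727) = (1/24417)*(-727) = -727/24417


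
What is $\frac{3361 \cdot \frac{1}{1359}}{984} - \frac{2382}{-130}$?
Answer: $\frac{1592890361}{86921640} \approx 18.326$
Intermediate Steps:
$\frac{3361 \cdot \frac{1}{1359}}{984} - \frac{2382}{-130} = 3361 \cdot \frac{1}{1359} \cdot \frac{1}{984} - - \frac{1191}{65} = \frac{3361}{1359} \cdot \frac{1}{984} + \frac{1191}{65} = \frac{3361}{1337256} + \frac{1191}{65} = \frac{1592890361}{86921640}$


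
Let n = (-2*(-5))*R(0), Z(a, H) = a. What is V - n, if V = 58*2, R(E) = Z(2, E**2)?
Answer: 96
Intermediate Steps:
R(E) = 2
V = 116
n = 20 (n = -2*(-5)*2 = 10*2 = 20)
V - n = 116 - 1*20 = 116 - 20 = 96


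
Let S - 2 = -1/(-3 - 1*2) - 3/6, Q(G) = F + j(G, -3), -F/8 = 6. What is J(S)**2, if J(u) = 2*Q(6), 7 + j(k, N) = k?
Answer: 9604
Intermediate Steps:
j(k, N) = -7 + k
F = -48 (F = -8*6 = -48)
Q(G) = -55 + G (Q(G) = -48 + (-7 + G) = -55 + G)
S = 17/10 (S = 2 + (-1/(-3 - 1*2) - 3/6) = 2 + (-1/(-3 - 2) - 3*1/6) = 2 + (-1/(-5) - 1/2) = 2 + (-1*(-1/5) - 1/2) = 2 + (1/5 - 1/2) = 2 - 3/10 = 17/10 ≈ 1.7000)
J(u) = -98 (J(u) = 2*(-55 + 6) = 2*(-49) = -98)
J(S)**2 = (-98)**2 = 9604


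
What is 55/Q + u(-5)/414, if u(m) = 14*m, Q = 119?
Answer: 7220/24633 ≈ 0.29310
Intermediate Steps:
55/Q + u(-5)/414 = 55/119 + (14*(-5))/414 = 55*(1/119) - 70*1/414 = 55/119 - 35/207 = 7220/24633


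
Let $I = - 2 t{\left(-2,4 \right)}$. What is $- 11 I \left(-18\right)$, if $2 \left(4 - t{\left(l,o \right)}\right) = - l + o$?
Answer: $-396$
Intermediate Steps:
$t{\left(l,o \right)} = 4 + \frac{l}{2} - \frac{o}{2}$ ($t{\left(l,o \right)} = 4 - \frac{- l + o}{2} = 4 - \frac{o - l}{2} = 4 + \left(\frac{l}{2} - \frac{o}{2}\right) = 4 + \frac{l}{2} - \frac{o}{2}$)
$I = -2$ ($I = - 2 \left(4 + \frac{1}{2} \left(-2\right) - 2\right) = - 2 \left(4 - 1 - 2\right) = \left(-2\right) 1 = -2$)
$- 11 I \left(-18\right) = \left(-11\right) \left(-2\right) \left(-18\right) = 22 \left(-18\right) = -396$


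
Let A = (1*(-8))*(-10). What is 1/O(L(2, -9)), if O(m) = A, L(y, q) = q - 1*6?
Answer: 1/80 ≈ 0.012500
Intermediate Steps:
L(y, q) = -6 + q (L(y, q) = q - 6 = -6 + q)
A = 80 (A = -8*(-10) = 80)
O(m) = 80
1/O(L(2, -9)) = 1/80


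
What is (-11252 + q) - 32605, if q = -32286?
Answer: -76143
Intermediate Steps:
(-11252 + q) - 32605 = (-11252 - 32286) - 32605 = -43538 - 32605 = -76143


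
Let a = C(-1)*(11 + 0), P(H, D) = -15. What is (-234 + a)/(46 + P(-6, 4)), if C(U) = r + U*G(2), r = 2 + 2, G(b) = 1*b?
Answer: -212/31 ≈ -6.8387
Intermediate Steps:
G(b) = b
r = 4
C(U) = 4 + 2*U (C(U) = 4 + U*2 = 4 + 2*U)
a = 22 (a = (4 + 2*(-1))*(11 + 0) = (4 - 2)*11 = 2*11 = 22)
(-234 + a)/(46 + P(-6, 4)) = (-234 + 22)/(46 - 15) = -212/31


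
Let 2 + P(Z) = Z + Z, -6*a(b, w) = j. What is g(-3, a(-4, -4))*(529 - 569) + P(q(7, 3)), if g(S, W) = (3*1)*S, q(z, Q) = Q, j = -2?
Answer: 364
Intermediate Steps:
a(b, w) = 1/3 (a(b, w) = -1/6*(-2) = 1/3)
g(S, W) = 3*S
P(Z) = -2 + 2*Z (P(Z) = -2 + (Z + Z) = -2 + 2*Z)
g(-3, a(-4, -4))*(529 - 569) + P(q(7, 3)) = (3*(-3))*(529 - 569) + (-2 + 2*3) = -9*(-40) + (-2 + 6) = 360 + 4 = 364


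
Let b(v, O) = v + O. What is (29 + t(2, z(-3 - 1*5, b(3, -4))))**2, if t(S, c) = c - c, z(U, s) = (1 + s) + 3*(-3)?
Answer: 841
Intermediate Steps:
b(v, O) = O + v
z(U, s) = -8 + s (z(U, s) = (1 + s) - 9 = -8 + s)
t(S, c) = 0
(29 + t(2, z(-3 - 1*5, b(3, -4))))**2 = (29 + 0)**2 = 29**2 = 841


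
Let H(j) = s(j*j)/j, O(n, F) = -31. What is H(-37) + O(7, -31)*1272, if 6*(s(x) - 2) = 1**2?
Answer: -8753917/222 ≈ -39432.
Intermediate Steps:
s(x) = 13/6 (s(x) = 2 + (1/6)*1**2 = 2 + (1/6)*1 = 2 + 1/6 = 13/6)
H(j) = 13/(6*j)
H(-37) + O(7, -31)*1272 = (13/6)/(-37) - 31*1272 = (13/6)*(-1/37) - 39432 = -13/222 - 39432 = -8753917/222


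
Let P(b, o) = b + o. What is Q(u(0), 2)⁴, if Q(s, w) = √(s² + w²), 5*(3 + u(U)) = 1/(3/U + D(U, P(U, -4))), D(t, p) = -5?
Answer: 169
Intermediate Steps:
u(U) = -3 + 1/(5*(-5 + 3/U)) (u(U) = -3 + 1/(5*(3/U - 5)) = -3 + 1/(5*(-5 + 3/U)))
Q(u(0), 2)⁴ = (√(((-45 + 76*0)/(5*(3 - 5*0)))² + 2²))⁴ = (√(((-45 + 0)/(5*(3 + 0)))² + 4))⁴ = (√(((⅕)*(-45)/3)² + 4))⁴ = (√(((⅕)*(⅓)*(-45))² + 4))⁴ = (√((-3)² + 4))⁴ = (√(9 + 4))⁴ = (√13)⁴ = 169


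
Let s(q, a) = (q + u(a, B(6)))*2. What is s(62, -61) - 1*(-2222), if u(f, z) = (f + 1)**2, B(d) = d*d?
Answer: 9546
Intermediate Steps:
B(d) = d**2
u(f, z) = (1 + f)**2
s(q, a) = 2*q + 2*(1 + a)**2 (s(q, a) = (q + (1 + a)**2)*2 = 2*q + 2*(1 + a)**2)
s(62, -61) - 1*(-2222) = (2*62 + 2*(1 - 61)**2) - 1*(-2222) = (124 + 2*(-60)**2) + 2222 = (124 + 2*3600) + 2222 = (124 + 7200) + 2222 = 7324 + 2222 = 9546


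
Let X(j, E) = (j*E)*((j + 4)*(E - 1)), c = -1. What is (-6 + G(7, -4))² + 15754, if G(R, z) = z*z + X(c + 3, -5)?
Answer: 152654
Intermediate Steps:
X(j, E) = E*j*(-1 + E)*(4 + j) (X(j, E) = (E*j)*((4 + j)*(-1 + E)) = (E*j)*((-1 + E)*(4 + j)) = E*j*(-1 + E)*(4 + j))
G(R, z) = 360 + z² (G(R, z) = z*z - 5*(-1 + 3)*(-4 - (-1 + 3) + 4*(-5) - 5*(-1 + 3)) = z² - 5*2*(-4 - 1*2 - 20 - 5*2) = z² - 5*2*(-4 - 2 - 20 - 10) = z² - 5*2*(-36) = z² + 360 = 360 + z²)
(-6 + G(7, -4))² + 15754 = (-6 + (360 + (-4)²))² + 15754 = (-6 + (360 + 16))² + 15754 = (-6 + 376)² + 15754 = 370² + 15754 = 136900 + 15754 = 152654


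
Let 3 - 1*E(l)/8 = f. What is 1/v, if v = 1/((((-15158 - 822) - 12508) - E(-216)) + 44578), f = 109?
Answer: 16938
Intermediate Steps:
E(l) = -848 (E(l) = 24 - 8*109 = 24 - 872 = -848)
v = 1/16938 (v = 1/((((-15158 - 822) - 12508) - 1*(-848)) + 44578) = 1/(((-15980 - 12508) + 848) + 44578) = 1/((-28488 + 848) + 44578) = 1/(-27640 + 44578) = 1/16938 ≈ 5.9039e-5)
1/v = 1/(1/16938) = 16938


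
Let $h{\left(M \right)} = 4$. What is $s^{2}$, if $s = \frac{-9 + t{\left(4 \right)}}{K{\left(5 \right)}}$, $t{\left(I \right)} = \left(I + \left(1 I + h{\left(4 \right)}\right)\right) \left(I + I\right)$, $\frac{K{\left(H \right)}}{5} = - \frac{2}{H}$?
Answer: $\frac{7569}{4} \approx 1892.3$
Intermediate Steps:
$K{\left(H \right)} = - \frac{10}{H}$ ($K{\left(H \right)} = 5 \left(- \frac{2}{H}\right) = - \frac{10}{H}$)
$t{\left(I \right)} = 2 I \left(4 + 2 I\right)$ ($t{\left(I \right)} = \left(I + \left(1 I + 4\right)\right) \left(I + I\right) = \left(I + \left(I + 4\right)\right) 2 I = \left(I + \left(4 + I\right)\right) 2 I = \left(4 + 2 I\right) 2 I = 2 I \left(4 + 2 I\right)$)
$s = - \frac{87}{2}$ ($s = \frac{-9 + 4 \cdot 4 \left(2 + 4\right)}{\left(-10\right) \frac{1}{5}} = \frac{-9 + 4 \cdot 4 \cdot 6}{\left(-10\right) \frac{1}{5}} = \frac{-9 + 96}{-2} = 87 \left(- \frac{1}{2}\right) = - \frac{87}{2} \approx -43.5$)
$s^{2} = \left(- \frac{87}{2}\right)^{2} = \frac{7569}{4}$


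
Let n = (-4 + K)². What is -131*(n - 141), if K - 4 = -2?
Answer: 17947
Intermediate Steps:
K = 2 (K = 4 - 2 = 2)
n = 4 (n = (-4 + 2)² = (-2)² = 4)
-131*(n - 141) = -131*(4 - 141) = -131*(-137) = 17947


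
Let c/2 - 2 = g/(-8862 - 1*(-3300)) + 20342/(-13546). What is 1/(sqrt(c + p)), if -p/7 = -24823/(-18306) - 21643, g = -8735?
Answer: 9*sqrt(305027255958841199613830)/1934692323046945 ≈ 0.0025692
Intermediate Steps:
p = 2773203545/18306 (p = -7*(-24823/(-18306) - 21643) = -7*(-24823*(-1/18306) - 21643) = -7*(24823/18306 - 21643) = -7*(-396171935/18306) = 2773203545/18306 ≈ 1.5149e+5)
c = 77933905/18835713 (c = 4 + 2*(-8735/(-8862 - 1*(-3300)) + 20342/(-13546)) = 4 + 2*(-8735/(-8862 + 3300) + 20342*(-1/13546)) = 4 + 2*(-8735/(-5562) - 10171/6773) = 4 + 2*(-8735*(-1/5562) - 10171/6773) = 4 + 2*(8735/5562 - 10171/6773) = 4 + 2*(2591053/37671426) = 4 + 2591053/18835713 = 77933905/18835713 ≈ 4.1376)
1/(sqrt(c + p)) = 1/(sqrt(77933905/18835713 + 2773203545/18306)) = 1/(sqrt(1934692323046945/12770613414)) = 1/(sqrt(305027255958841199613830)/1418957046) = 9*sqrt(305027255958841199613830)/1934692323046945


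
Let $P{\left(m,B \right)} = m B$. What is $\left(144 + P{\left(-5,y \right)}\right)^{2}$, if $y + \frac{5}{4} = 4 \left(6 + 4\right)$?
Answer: $\frac{39601}{16} \approx 2475.1$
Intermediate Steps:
$y = \frac{155}{4}$ ($y = - \frac{5}{4} + 4 \left(6 + 4\right) = - \frac{5}{4} + 4 \cdot 10 = - \frac{5}{4} + 40 = \frac{155}{4} \approx 38.75$)
$P{\left(m,B \right)} = B m$
$\left(144 + P{\left(-5,y \right)}\right)^{2} = \left(144 + \frac{155}{4} \left(-5\right)\right)^{2} = \left(144 - \frac{775}{4}\right)^{2} = \left(- \frac{199}{4}\right)^{2} = \frac{39601}{16}$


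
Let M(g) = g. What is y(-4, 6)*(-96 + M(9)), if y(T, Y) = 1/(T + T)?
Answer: 87/8 ≈ 10.875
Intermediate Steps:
y(T, Y) = 1/(2*T)
y(-4, 6)*(-96 + M(9)) = ((½)/(-4))*(-96 + 9) = ((½)*(-¼))*(-87) = -⅛*(-87) = 87/8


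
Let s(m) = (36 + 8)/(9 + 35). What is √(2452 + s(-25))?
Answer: √2453 ≈ 49.528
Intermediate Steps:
s(m) = 1 (s(m) = 44/44 = 44*(1/44) = 1)
√(2452 + s(-25)) = √(2452 + 1) = √2453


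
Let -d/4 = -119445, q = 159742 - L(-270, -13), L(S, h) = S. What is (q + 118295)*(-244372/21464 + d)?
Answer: 713497433446809/5366 ≈ 1.3297e+11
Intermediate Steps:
q = 160012 (q = 159742 - 1*(-270) = 159742 + 270 = 160012)
d = 477780 (d = -4*(-119445) = 477780)
(q + 118295)*(-244372/21464 + d) = (160012 + 118295)*(-244372/21464 + 477780) = 278307*(-244372*1/21464 + 477780) = 278307*(-61093/5366 + 477780) = 278307*(2563706387/5366) = 713497433446809/5366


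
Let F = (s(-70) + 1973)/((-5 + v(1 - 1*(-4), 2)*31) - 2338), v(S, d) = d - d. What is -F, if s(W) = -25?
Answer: 1948/2343 ≈ 0.83141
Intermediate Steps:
v(S, d) = 0
F = -1948/2343 (F = (-25 + 1973)/((-5 + 0*31) - 2338) = 1948/((-5 + 0) - 2338) = 1948/(-5 - 2338) = 1948/(-2343) = 1948*(-1/2343) = -1948/2343 ≈ -0.83141)
-F = -1*(-1948/2343) = 1948/2343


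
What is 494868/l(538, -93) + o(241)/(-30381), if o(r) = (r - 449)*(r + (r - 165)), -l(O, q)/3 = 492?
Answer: -778469/2337 ≈ -333.11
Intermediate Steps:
l(O, q) = -1476 (l(O, q) = -3*492 = -1476)
o(r) = (-449 + r)*(-165 + 2*r) (o(r) = (-449 + r)*(r + (-165 + r)) = (-449 + r)*(-165 + 2*r))
494868/l(538, -93) + o(241)/(-30381) = 494868/(-1476) + (74085 - 1063*241 + 2*241²)/(-30381) = 494868*(-1/1476) + (74085 - 256183 + 2*58081)*(-1/30381) = -41239/123 + (74085 - 256183 + 116162)*(-1/30381) = -41239/123 - 65936*(-1/30381) = -41239/123 + 5072/2337 = -778469/2337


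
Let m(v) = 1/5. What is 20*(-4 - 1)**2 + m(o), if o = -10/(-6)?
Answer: 2501/5 ≈ 500.20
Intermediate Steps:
o = 5/3 (o = -10*(-1/6) = 5/3 ≈ 1.6667)
m(v) = 1/5
20*(-4 - 1)**2 + m(o) = 20*(-4 - 1)**2 + 1/5 = 20*(-5)**2 + 1/5 = 20*25 + 1/5 = 500 + 1/5 = 2501/5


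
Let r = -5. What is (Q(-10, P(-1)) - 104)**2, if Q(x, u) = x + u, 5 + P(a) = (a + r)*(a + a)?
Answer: 11449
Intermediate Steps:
P(a) = -5 + 2*a*(-5 + a) (P(a) = -5 + (a - 5)*(a + a) = -5 + (-5 + a)*(2*a) = -5 + 2*a*(-5 + a))
Q(x, u) = u + x
(Q(-10, P(-1)) - 104)**2 = (((-5 - 10*(-1) + 2*(-1)**2) - 10) - 104)**2 = (((-5 + 10 + 2*1) - 10) - 104)**2 = (((-5 + 10 + 2) - 10) - 104)**2 = ((7 - 10) - 104)**2 = (-3 - 104)**2 = (-107)**2 = 11449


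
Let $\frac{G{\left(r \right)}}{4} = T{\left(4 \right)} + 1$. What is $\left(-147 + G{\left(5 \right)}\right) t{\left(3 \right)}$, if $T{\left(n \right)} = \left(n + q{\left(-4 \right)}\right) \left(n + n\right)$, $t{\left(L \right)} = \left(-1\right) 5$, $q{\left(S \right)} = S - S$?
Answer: $75$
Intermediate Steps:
$q{\left(S \right)} = 0$
$t{\left(L \right)} = -5$
$T{\left(n \right)} = 2 n^{2}$ ($T{\left(n \right)} = \left(n + 0\right) \left(n + n\right) = n 2 n = 2 n^{2}$)
$G{\left(r \right)} = 132$ ($G{\left(r \right)} = 4 \left(2 \cdot 4^{2} + 1\right) = 4 \left(2 \cdot 16 + 1\right) = 4 \left(32 + 1\right) = 4 \cdot 33 = 132$)
$\left(-147 + G{\left(5 \right)}\right) t{\left(3 \right)} = \left(-147 + 132\right) \left(-5\right) = \left(-15\right) \left(-5\right) = 75$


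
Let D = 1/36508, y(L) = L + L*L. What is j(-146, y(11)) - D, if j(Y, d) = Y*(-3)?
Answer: 15990503/36508 ≈ 438.00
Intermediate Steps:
y(L) = L + L**2
j(Y, d) = -3*Y
D = 1/36508 ≈ 2.7391e-5
j(-146, y(11)) - D = -3*(-146) - 1*1/36508 = 438 - 1/36508 = 15990503/36508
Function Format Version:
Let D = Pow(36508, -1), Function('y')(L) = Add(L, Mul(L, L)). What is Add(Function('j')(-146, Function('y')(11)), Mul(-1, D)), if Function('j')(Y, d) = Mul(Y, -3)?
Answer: Rational(15990503, 36508) ≈ 438.00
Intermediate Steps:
Function('y')(L) = Add(L, Pow(L, 2))
Function('j')(Y, d) = Mul(-3, Y)
D = Rational(1, 36508) ≈ 2.7391e-5
Add(Function('j')(-146, Function('y')(11)), Mul(-1, D)) = Add(Mul(-3, -146), Mul(-1, Rational(1, 36508))) = Add(438, Rational(-1, 36508)) = Rational(15990503, 36508)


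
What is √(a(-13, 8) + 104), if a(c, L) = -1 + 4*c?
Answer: √51 ≈ 7.1414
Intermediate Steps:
√(a(-13, 8) + 104) = √((-1 + 4*(-13)) + 104) = √((-1 - 52) + 104) = √(-53 + 104) = √51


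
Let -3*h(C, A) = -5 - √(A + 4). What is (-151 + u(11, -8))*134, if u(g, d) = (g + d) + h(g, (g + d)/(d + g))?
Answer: -58826/3 + 134*√5/3 ≈ -19509.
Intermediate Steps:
h(C, A) = 5/3 + √(4 + A)/3 (h(C, A) = -(-5 - √(A + 4))/3 = -(-5 - √(4 + A))/3 = 5/3 + √(4 + A)/3)
u(g, d) = 5/3 + d + g + √5/3 (u(g, d) = (g + d) + (5/3 + √(4 + (g + d)/(d + g))/3) = (d + g) + (5/3 + √(4 + (d + g)/(d + g))/3) = (d + g) + (5/3 + √(4 + 1)/3) = (d + g) + (5/3 + √5/3) = 5/3 + d + g + √5/3)
(-151 + u(11, -8))*134 = (-151 + (5/3 - 8 + 11 + √5/3))*134 = (-151 + (14/3 + √5/3))*134 = (-439/3 + √5/3)*134 = -58826/3 + 134*√5/3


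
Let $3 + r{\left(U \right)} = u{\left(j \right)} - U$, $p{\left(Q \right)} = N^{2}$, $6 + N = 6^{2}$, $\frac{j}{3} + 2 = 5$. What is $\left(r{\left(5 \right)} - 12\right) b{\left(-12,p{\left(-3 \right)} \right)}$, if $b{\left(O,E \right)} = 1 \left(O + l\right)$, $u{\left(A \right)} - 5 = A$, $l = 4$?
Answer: $48$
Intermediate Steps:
$j = 9$ ($j = -6 + 3 \cdot 5 = -6 + 15 = 9$)
$N = 30$ ($N = -6 + 6^{2} = -6 + 36 = 30$)
$u{\left(A \right)} = 5 + A$
$p{\left(Q \right)} = 900$ ($p{\left(Q \right)} = 30^{2} = 900$)
$b{\left(O,E \right)} = 4 + O$ ($b{\left(O,E \right)} = 1 \left(O + 4\right) = 1 \left(4 + O\right) = 4 + O$)
$r{\left(U \right)} = 11 - U$ ($r{\left(U \right)} = -3 - \left(-14 + U\right) = 11 - U$)
$\left(r{\left(5 \right)} - 12\right) b{\left(-12,p{\left(-3 \right)} \right)} = \left(\left(11 - 5\right) - 12\right) \left(4 - 12\right) = \left(\left(11 - 5\right) - 12\right) \left(-8\right) = \left(6 - 12\right) \left(-8\right) = \left(-6\right) \left(-8\right) = 48$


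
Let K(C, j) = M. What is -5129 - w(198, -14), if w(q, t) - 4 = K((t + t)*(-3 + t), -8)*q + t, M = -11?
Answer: -2941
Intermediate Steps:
K(C, j) = -11
w(q, t) = 4 + t - 11*q (w(q, t) = 4 + (-11*q + t) = 4 + (t - 11*q) = 4 + t - 11*q)
-5129 - w(198, -14) = -5129 - (4 - 14 - 11*198) = -5129 - (4 - 14 - 2178) = -5129 - 1*(-2188) = -5129 + 2188 = -2941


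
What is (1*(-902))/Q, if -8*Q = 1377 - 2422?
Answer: -656/95 ≈ -6.9053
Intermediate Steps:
Q = 1045/8 (Q = -(1377 - 2422)/8 = -⅛*(-1045) = 1045/8 ≈ 130.63)
(1*(-902))/Q = (1*(-902))/(1045/8) = -902*8/1045 = -656/95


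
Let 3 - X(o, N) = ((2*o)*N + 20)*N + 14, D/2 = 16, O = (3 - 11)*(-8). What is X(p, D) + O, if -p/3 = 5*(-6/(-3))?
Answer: 60853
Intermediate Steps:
O = 64 (O = -8*(-8) = 64)
p = -30 (p = -15*(-6/(-3)) = -15*(-6*(-⅓)) = -15*2 = -3*10 = -30)
D = 32 (D = 2*16 = 32)
X(o, N) = -11 - N*(20 + 2*N*o) (X(o, N) = 3 - (((2*o)*N + 20)*N + 14) = 3 - ((2*N*o + 20)*N + 14) = 3 - ((20 + 2*N*o)*N + 14) = 3 - (N*(20 + 2*N*o) + 14) = 3 - (14 + N*(20 + 2*N*o)) = 3 + (-14 - N*(20 + 2*N*o)) = -11 - N*(20 + 2*N*o))
X(p, D) + O = (-11 - 20*32 - 2*(-30)*32²) + 64 = (-11 - 640 - 2*(-30)*1024) + 64 = (-11 - 640 + 61440) + 64 = 60789 + 64 = 60853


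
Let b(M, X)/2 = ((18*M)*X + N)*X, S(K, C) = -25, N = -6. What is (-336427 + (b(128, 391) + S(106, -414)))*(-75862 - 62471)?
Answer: -97405038341832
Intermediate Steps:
b(M, X) = 2*X*(-6 + 18*M*X) (b(M, X) = 2*(((18*M)*X - 6)*X) = 2*((18*M*X - 6)*X) = 2*((-6 + 18*M*X)*X) = 2*(X*(-6 + 18*M*X)) = 2*X*(-6 + 18*M*X))
(-336427 + (b(128, 391) + S(106, -414)))*(-75862 - 62471) = (-336427 + (12*391*(-1 + 3*128*391) - 25))*(-75862 - 62471) = (-336427 + (12*391*(-1 + 150144) - 25))*(-138333) = (-336427 + (12*391*150143 - 25))*(-138333) = (-336427 + (704470956 - 25))*(-138333) = (-336427 + 704470931)*(-138333) = 704134504*(-138333) = -97405038341832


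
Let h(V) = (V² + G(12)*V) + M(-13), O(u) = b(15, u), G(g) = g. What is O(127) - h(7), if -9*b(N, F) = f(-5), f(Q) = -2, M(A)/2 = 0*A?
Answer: -1195/9 ≈ -132.78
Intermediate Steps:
M(A) = 0 (M(A) = 2*(0*A) = 2*0 = 0)
b(N, F) = 2/9 (b(N, F) = -⅑*(-2) = 2/9)
O(u) = 2/9
h(V) = V² + 12*V (h(V) = (V² + 12*V) + 0 = V² + 12*V)
O(127) - h(7) = 2/9 - 7*(12 + 7) = 2/9 - 7*19 = 2/9 - 1*133 = 2/9 - 133 = -1195/9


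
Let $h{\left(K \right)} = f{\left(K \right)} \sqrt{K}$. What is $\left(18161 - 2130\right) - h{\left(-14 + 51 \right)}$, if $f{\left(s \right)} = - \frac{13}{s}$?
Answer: $16031 + \frac{13 \sqrt{37}}{37} \approx 16033.0$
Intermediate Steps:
$h{\left(K \right)} = - \frac{13}{\sqrt{K}}$ ($h{\left(K \right)} = - \frac{13}{K} \sqrt{K} = - \frac{13}{\sqrt{K}}$)
$\left(18161 - 2130\right) - h{\left(-14 + 51 \right)} = \left(18161 - 2130\right) - - \frac{13}{\sqrt{-14 + 51}} = \left(18161 - 2130\right) - - \frac{13}{\sqrt{37}} = 16031 - - 13 \frac{\sqrt{37}}{37} = 16031 - - \frac{13 \sqrt{37}}{37} = 16031 + \frac{13 \sqrt{37}}{37}$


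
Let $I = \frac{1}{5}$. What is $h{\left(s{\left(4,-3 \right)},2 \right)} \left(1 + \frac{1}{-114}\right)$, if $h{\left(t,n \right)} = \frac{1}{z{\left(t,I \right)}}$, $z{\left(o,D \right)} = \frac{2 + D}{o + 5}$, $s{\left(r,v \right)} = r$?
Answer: $\frac{1695}{418} \approx 4.055$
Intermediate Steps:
$I = \frac{1}{5} \approx 0.2$
$z{\left(o,D \right)} = \frac{2 + D}{5 + o}$
$h{\left(t,n \right)} = \frac{25}{11} + \frac{5 t}{11}$ ($h{\left(t,n \right)} = \frac{1}{\frac{1}{5 + t} \left(2 + \frac{1}{5}\right)} = \frac{1}{\frac{1}{5 + t} \frac{11}{5}} = \frac{1}{\frac{11}{5} \frac{1}{5 + t}} = \frac{25}{11} + \frac{5 t}{11}$)
$h{\left(s{\left(4,-3 \right)},2 \right)} \left(1 + \frac{1}{-114}\right) = \left(\frac{25}{11} + \frac{5}{11} \cdot 4\right) \left(1 + \frac{1}{-114}\right) = \left(\frac{25}{11} + \frac{20}{11}\right) \left(1 - \frac{1}{114}\right) = \frac{45}{11} \cdot \frac{113}{114} = \frac{1695}{418}$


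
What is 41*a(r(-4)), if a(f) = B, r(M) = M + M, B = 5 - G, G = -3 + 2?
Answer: 246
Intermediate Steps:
G = -1
B = 6 (B = 5 - 1*(-1) = 5 + 1 = 6)
r(M) = 2*M
a(f) = 6
41*a(r(-4)) = 41*6 = 246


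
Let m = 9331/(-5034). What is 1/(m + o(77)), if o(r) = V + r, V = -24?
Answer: 5034/257471 ≈ 0.019552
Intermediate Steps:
m = -9331/5034 (m = 9331*(-1/5034) = -9331/5034 ≈ -1.8536)
o(r) = -24 + r
1/(m + o(77)) = 1/(-9331/5034 + (-24 + 77)) = 1/(-9331/5034 + 53) = 1/(257471/5034) = 5034/257471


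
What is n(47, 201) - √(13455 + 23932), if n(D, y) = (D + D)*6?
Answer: 564 - 7*√763 ≈ 370.64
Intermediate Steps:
n(D, y) = 12*D (n(D, y) = (2*D)*6 = 12*D)
n(47, 201) - √(13455 + 23932) = 12*47 - √(13455 + 23932) = 564 - √37387 = 564 - 7*√763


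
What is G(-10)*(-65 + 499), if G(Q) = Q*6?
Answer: -26040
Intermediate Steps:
G(Q) = 6*Q
G(-10)*(-65 + 499) = (6*(-10))*(-65 + 499) = -60*434 = -26040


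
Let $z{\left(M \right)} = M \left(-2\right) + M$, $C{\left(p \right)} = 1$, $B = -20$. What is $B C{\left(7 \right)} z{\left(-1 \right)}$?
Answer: $-20$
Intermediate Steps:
$z{\left(M \right)} = - M$ ($z{\left(M \right)} = - 2 M + M = - M$)
$B C{\left(7 \right)} z{\left(-1 \right)} = \left(-20\right) 1 \left(\left(-1\right) \left(-1\right)\right) = \left(-20\right) 1 = -20$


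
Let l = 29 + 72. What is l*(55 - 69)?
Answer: -1414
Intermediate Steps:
l = 101
l*(55 - 69) = 101*(55 - 69) = 101*(-14) = -1414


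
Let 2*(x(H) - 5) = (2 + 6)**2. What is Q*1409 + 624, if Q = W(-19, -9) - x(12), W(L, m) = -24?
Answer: -85325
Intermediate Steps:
x(H) = 37 (x(H) = 5 + (2 + 6)**2/2 = 5 + (1/2)*8**2 = 5 + (1/2)*64 = 5 + 32 = 37)
Q = -61 (Q = -24 - 1*37 = -24 - 37 = -61)
Q*1409 + 624 = -61*1409 + 624 = -85949 + 624 = -85325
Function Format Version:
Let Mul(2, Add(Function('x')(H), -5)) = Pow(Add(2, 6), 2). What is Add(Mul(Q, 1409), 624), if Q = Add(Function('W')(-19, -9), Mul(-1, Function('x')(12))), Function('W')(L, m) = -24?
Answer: -85325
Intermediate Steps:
Function('x')(H) = 37 (Function('x')(H) = Add(5, Mul(Rational(1, 2), Pow(Add(2, 6), 2))) = Add(5, Mul(Rational(1, 2), Pow(8, 2))) = Add(5, Mul(Rational(1, 2), 64)) = Add(5, 32) = 37)
Q = -61 (Q = Add(-24, Mul(-1, 37)) = Add(-24, -37) = -61)
Add(Mul(Q, 1409), 624) = Add(Mul(-61, 1409), 624) = Add(-85949, 624) = -85325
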